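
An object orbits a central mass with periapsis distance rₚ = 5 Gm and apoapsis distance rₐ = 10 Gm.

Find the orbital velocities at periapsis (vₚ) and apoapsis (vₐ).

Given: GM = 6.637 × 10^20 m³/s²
rₚ = 5 Gm = 5 × 10^9 m
rₐ = 10 Gm = 1 × 10^10 m
GM = 6.637 × 10^20 m³/s²
a = (rₚ + rₐ)/2 = 7.5 × 10^9 m
Vis-viva: v² = GM (2/r − 1/a)
vₚ² = 6.637 × 10^20 × (4 × 10^-10 − 1.33333 × 10^-10) = 1.76987 × 10^11 m²/s²
vₚ = 420698 m/s ≈ 420.7 km/s
vₐ² = 6.637 × 10^20 × (2 × 10^-10 − 1.33333 × 10^-10) = 4.42467 × 10^10 m²/s²
vₐ = 210349 m/s ≈ 210.3 km/s

Final answer: vₚ = 420.7 km/s, vₐ = 210.3 km/s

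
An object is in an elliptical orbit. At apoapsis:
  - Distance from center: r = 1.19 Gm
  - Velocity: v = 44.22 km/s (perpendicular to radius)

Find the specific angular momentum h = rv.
r = 1.19 Gm = 1.19 × 10^9 m
v = 44.22 km/s = 44220 m/s
h = rv = 1.19 × 10^9 × 44220 = 5.26218 × 10^13 m²/s ≈ 5.262 × 10^13 m²/s

Final answer: h = 5.262 × 10^13 m²/s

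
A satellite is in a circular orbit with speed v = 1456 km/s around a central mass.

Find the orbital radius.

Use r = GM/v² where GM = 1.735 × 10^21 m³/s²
v = 1456 km/s = 1.456 × 10^6 m/s
GM = 1.735 × 10^21 m³/s²
v² = 2.11994 × 10^12 m²/s²
r = GM/v² = (1.735 × 10^21) / (2.11994 × 10^12) = 8.18421 × 10^8 m ≈ 8.184 × 10^8 m

Final answer: 8.184 × 10^8 m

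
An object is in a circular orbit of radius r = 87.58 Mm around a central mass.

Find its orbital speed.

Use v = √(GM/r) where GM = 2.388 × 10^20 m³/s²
r = 87.58 Mm = 8.758 × 10^7 m
GM = 2.388 × 10^20 m³/s²
GM/r = (2.388 × 10^20) / (8.758 × 10^7) = 2.72665 × 10^12 m²/s²
v = √(GM/r) = 1.65126 × 10^6 m/s ≈ 1651 km/s

Final answer: 1651 km/s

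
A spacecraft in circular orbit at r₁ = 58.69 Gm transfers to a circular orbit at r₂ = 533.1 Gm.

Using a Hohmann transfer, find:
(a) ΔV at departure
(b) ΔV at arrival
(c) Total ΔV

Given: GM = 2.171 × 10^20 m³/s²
r₁ = 58.69 Gm = 5.869 × 10^10 m
r₂ = 533.1 Gm = 5.331 × 10^11 m
GM = 2.171 × 10^20 m³/s²
Transfer ellipse: a_t = (r₁ + r₂)/2 = 2.95895 × 10^11 m
Circular speed at r₁: v₁ = √(GM/r₁) = 60820.2 m/s
Transfer speed at r₁ (periapsis): v₁ₜ = √(GM(2/r₁ − 1/a_t)) = 81636.3 m/s
(a) ΔV₁ = v₁ₜ − v₁ = 20816.1 m/s ≈ 20.82 km/s
Circular speed at r₂: v₂ = √(GM/r₂) = 20180.2 m/s
Transfer speed at r₂ (apoapsis): v₂ₜ = √(GM(2/r₂ − 1/a_t)) = 8987.5 m/s
(b) ΔV₂ = v₂ − v₂ₜ = 11192.7 m/s ≈ 11.19 km/s
(c) ΔV_total = ΔV₁ + ΔV₂ = 32008.8 m/s ≈ 32.01 km/s

Final answer:
(a) ΔV₁ = 20.82 km/s
(b) ΔV₂ = 11.19 km/s
(c) ΔV_total = 32.01 km/s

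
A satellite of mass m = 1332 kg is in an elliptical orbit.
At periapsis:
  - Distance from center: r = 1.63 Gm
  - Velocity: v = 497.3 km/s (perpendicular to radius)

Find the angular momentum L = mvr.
r = 1.63 Gm = 1.63 × 10^9 m
v = 497.3 km/s = 497300 m/s
vr = 497300 × 1.63 × 10^9 = 8.10599 × 10^14 m²/s
L = m × vr = 1332 × 8.10599 × 10^14 = 1.07972 × 10^18 kg·m²/s ≈ 1.08 × 10^18 kg·m²/s

Final answer: L = 1.08 × 10^18 kg·m²/s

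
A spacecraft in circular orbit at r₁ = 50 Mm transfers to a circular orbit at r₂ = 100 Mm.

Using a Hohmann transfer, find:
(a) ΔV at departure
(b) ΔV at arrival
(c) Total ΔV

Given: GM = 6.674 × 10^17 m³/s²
r₁ = 50 Mm = 5 × 10^7 m
r₂ = 100 Mm = 1 × 10^8 m
GM = 6.674 × 10^17 m³/s²
Transfer ellipse: a_t = (r₁ + r₂)/2 = 7.5 × 10^7 m
Circular speed at r₁: v₁ = √(GM/r₁) = 115534 m/s
Transfer speed at r₁ (periapsis): v₁ₜ = √(GM(2/r₁ − 1/a_t)) = 133407 m/s
(a) ΔV₁ = v₁ₜ − v₁ = 17873.1 m/s ≈ 17.87 km/s
Circular speed at r₂: v₂ = √(GM/r₂) = 81694.6 m/s
Transfer speed at r₂ (apoapsis): v₂ₜ = √(GM(2/r₂ − 1/a_t)) = 66703.3 m/s
(b) ΔV₂ = v₂ − v₂ₜ = 14991.2 m/s ≈ 14.99 km/s
(c) ΔV_total = ΔV₁ + ΔV₂ = 32864.3 m/s ≈ 32.86 km/s

Final answer:
(a) ΔV₁ = 17.87 km/s
(b) ΔV₂ = 14.99 km/s
(c) ΔV_total = 32.86 km/s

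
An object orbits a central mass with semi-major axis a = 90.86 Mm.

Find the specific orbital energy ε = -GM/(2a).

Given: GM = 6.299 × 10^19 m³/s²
a = 90.86 Mm = 9.086 × 10^7 m
GM = 6.299 × 10^19 m³/s²
2a = 1.8172 × 10^8 m
ε = −GM/(2a) = -3.46632 × 10^11 J/kg ≈ -346.6 GJ/kg

Final answer: -346.6 GJ/kg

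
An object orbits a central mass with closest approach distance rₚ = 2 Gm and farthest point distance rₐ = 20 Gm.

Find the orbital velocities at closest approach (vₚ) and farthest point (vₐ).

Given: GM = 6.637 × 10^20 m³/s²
rₚ = 2 Gm = 2 × 10^9 m
rₐ = 20 Gm = 2 × 10^10 m
GM = 6.637 × 10^20 m³/s²
a = (rₚ + rₐ)/2 = 1.1 × 10^10 m
Vis-viva: v² = GM (2/r − 1/a)
vₚ² = 6.637 × 10^20 × (1 × 10^-9 − 9.09091 × 10^-11) = 6.03364 × 10^11 m²/s²
vₚ = 776765 m/s ≈ 776.8 km/s
vₐ² = 6.637 × 10^20 × (1 × 10^-10 − 9.09091 × 10^-11) = 6.03364 × 10^9 m²/s²
vₐ = 77676.5 m/s ≈ 77.68 km/s

Final answer: vₚ = 776.8 km/s, vₐ = 77.68 km/s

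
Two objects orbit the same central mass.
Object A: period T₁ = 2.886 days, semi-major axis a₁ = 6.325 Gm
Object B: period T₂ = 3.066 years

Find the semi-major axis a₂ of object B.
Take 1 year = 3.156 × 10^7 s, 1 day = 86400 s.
T₁ = 2.886 days = 249350 s
T₂ = 3.066 years = 9.6763 × 10^7 s
a₁ = 6.325 Gm = 6.325 × 10^9 m
Kepler's third law: (T₂/T₁)² = (a₂/a₁)³  ⇒  a₂ = a₁ (T₂/T₁)^(2/3)
T₂/T₁ = 388.06
(T₂/T₁)^(2/3) = 53.2026
a₂ = 6.325 × 10^9 m × 53.2026 = 3.36506 × 10^11 m ≈ 336.5 Gm

Final answer: a₂ = 336.5 Gm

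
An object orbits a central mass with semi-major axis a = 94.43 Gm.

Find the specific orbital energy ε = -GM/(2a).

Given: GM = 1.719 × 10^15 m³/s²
a = 94.43 Gm = 9.443 × 10^10 m
GM = 1.719 × 10^15 m³/s²
2a = 1.8886 × 10^11 m
ε = −GM/(2a) = -9101.98 J/kg ≈ -9.102 kJ/kg

Final answer: -9.102 kJ/kg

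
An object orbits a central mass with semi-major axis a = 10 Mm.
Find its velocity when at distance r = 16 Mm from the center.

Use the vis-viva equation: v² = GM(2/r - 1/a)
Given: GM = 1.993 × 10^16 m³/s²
a = 10 Mm = 1 × 10^7 m
r = 16 Mm = 1.6 × 10^7 m
GM = 1.993 × 10^16 m³/s²
2/r − 1/a = 1.25 × 10^-7 − 1 × 10^-7 = 2.5 × 10^-8 m⁻¹
v² = GM (2/r − 1/a) = 4.9825 × 10^8 m²/s²
v = 22321.5 m/s ≈ 22.32 km/s

Final answer: 22.32 km/s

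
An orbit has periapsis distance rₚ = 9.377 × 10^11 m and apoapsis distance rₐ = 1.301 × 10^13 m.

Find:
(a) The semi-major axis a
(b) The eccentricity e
rₚ = 9.377 × 10^11 m
rₐ = 1.301 × 10^13 m
(a) a = (rₚ + rₐ)/2 = 6.97385 × 10^12 m ≈ 6.974 × 10^12 m
(b) e = (rₐ − rₚ)/(rₐ + rₚ) = (1.20723 × 10^13) / (1.39477 × 10^13) = 0.865541

Final answer:
(a) a = 6.974 × 10^12 m
(b) e = 0.8655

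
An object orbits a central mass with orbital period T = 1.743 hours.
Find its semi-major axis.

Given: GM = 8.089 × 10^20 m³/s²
T = 1.743 hours = 6274.8 s
GM = 8.089 × 10^20 m³/s²
Kepler's third law: a³ = GM T² / (4π²)
T² = 3.93731 × 10^7 s²
a³ = (8.089 × 10^20) × (3.93731 × 10^7) / (4π²) = 8.06742 × 10^26 m³
a = (a³)^(1/3) = 9.30918 × 10^8 m ≈ 9.309 × 10^8 m

Final answer: 9.309 × 10^8 m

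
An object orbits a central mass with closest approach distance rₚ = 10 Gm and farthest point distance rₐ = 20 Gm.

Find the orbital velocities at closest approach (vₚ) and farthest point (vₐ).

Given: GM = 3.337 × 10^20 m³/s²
rₚ = 10 Gm = 1 × 10^10 m
rₐ = 20 Gm = 2 × 10^10 m
GM = 3.337 × 10^20 m³/s²
a = (rₚ + rₐ)/2 = 1.5 × 10^10 m
Vis-viva: v² = GM (2/r − 1/a)
vₚ² = 3.337 × 10^20 × (2 × 10^-10 − 6.66667 × 10^-11) = 4.44933 × 10^10 m²/s²
vₚ = 210934 m/s ≈ 210.9 km/s
vₐ² = 3.337 × 10^20 × (1 × 10^-10 − 6.66667 × 10^-11) = 1.11233 × 10^10 m²/s²
vₐ = 105467 m/s ≈ 105.5 km/s

Final answer: vₚ = 210.9 km/s, vₐ = 105.5 km/s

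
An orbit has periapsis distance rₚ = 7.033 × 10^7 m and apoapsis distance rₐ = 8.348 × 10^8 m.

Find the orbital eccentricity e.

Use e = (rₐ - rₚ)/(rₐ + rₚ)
rₚ = 7.033 × 10^7 m
rₐ = 8.348 × 10^8 m
rₐ − rₚ = 7.6447 × 10^8 m
rₐ + rₚ = 9.0513 × 10^8 m
e = (rₐ − rₚ)/(rₐ + rₚ) = 0.844597

Final answer: e = 0.8446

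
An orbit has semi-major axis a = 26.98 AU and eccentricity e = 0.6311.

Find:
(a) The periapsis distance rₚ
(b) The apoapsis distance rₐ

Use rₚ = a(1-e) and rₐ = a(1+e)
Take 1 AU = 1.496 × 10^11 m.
a = 26.98 AU = 4.03621 × 10^12 m
e = 0.6311:  1 − e = 0.3689,  1 + e = 1.6311
(a) rₚ = a(1 − e) = 4.03621 × 10^12 m × 0.3689 = 1.48896 × 10^12 m ≈ 9.953 AU
(b) rₐ = a(1 + e) = 4.03621 × 10^12 m × 1.6311 = 6.58346 × 10^12 m ≈ 44.01 AU

Final answer:
(a) rₚ = 9.953 AU
(b) rₐ = 44.01 AU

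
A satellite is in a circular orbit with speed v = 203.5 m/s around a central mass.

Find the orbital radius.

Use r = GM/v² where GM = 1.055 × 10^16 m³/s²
v = 203.5 m/s
GM = 1.055 × 10^16 m³/s²
v² = 41412.2 m²/s²
r = GM/v² = (1.055 × 10^16) / 41412.2 = 2.54756 × 10^11 m ≈ 254.8 Gm

Final answer: 254.8 Gm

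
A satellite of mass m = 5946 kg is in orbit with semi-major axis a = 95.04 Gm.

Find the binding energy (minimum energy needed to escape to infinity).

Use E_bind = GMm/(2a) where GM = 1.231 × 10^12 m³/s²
a = 95.04 Gm = 9.504 × 10^10 m
GM = 1.231 × 10^12 m³/s²
m = 5946 kg
GMm = 1.231 × 10^12 × 5946 = 7.31953 × 10^15 m³·kg/s²
2a = 1.9008 × 10^11 m
E_bind = GMm/(2a) = 38507.6 J ≈ 38.51 kJ

Final answer: 38.51 kJ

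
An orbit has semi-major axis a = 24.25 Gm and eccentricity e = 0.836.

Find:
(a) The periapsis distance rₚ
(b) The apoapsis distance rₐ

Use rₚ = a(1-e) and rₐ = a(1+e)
a = 24.25 Gm = 2.425 × 10^10 m
e = 0.836:  1 − e = 0.164,  1 + e = 1.836
(a) rₚ = a(1 − e) = 2.425 × 10^10 m × 0.164 = 3.977 × 10^9 m ≈ 3.977 Gm
(b) rₐ = a(1 + e) = 2.425 × 10^10 m × 1.836 = 4.4523 × 10^10 m ≈ 44.52 Gm

Final answer:
(a) rₚ = 3.977 Gm
(b) rₐ = 44.52 Gm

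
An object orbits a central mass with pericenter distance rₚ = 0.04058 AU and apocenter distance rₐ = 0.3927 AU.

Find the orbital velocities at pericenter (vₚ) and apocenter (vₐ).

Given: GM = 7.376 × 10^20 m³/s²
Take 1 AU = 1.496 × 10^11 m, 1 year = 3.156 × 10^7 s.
rₚ = 0.04058 AU = 6.07077 × 10^9 m
rₐ = 0.3927 AU = 5.87479 × 10^10 m
GM = 7.376 × 10^20 m³/s²
a = (rₚ + rₐ)/2 = 3.24093 × 10^10 m
Vis-viva: v² = GM (2/r − 1/a)
vₚ² = 7.376 × 10^20 × (3.29448 × 10^-10 − 3.08553 × 10^-11) = 2.20242 × 10^11 m²/s²
vₚ = 469299 m/s ≈ 99 AU/year
vₐ² = 7.376 × 10^20 × (3.40438 × 10^-11 − 3.08553 × 10^-11) = 2.35181 × 10^9 m²/s²
vₐ = 48495.4 m/s ≈ 10.23 AU/year

Final answer: vₚ = 99 AU/year, vₐ = 10.23 AU/year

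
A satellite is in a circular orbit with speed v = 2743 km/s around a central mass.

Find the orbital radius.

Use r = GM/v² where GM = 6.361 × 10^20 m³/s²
v = 2743 km/s = 2.743 × 10^6 m/s
GM = 6.361 × 10^20 m³/s²
v² = 7.52405 × 10^12 m²/s²
r = GM/v² = (6.361 × 10^20) / (7.52405 × 10^12) = 8.45422 × 10^7 m ≈ 84.54 Mm

Final answer: 84.54 Mm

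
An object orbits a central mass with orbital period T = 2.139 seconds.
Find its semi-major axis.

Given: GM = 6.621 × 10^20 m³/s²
T = 2.139 seconds
GM = 6.621 × 10^20 m³/s²
Kepler's third law: a³ = GM T² / (4π²)
T² = 4.57532 s²
a³ = (6.621 × 10^20) × 4.57532 / (4π²) = 7.67336 × 10^19 m³
a = (a³)^(1/3) = 4.24941 × 10^6 m ≈ 4.249 Mm

Final answer: 4.249 Mm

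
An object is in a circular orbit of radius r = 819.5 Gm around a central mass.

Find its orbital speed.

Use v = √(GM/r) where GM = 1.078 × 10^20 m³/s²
r = 819.5 Gm = 8.195 × 10^11 m
GM = 1.078 × 10^20 m³/s²
GM/r = (1.078 × 10^20) / (8.195 × 10^11) = 1.31544 × 10^8 m²/s²
v = √(GM/r) = 11469.2 m/s ≈ 11.47 km/s

Final answer: 11.47 km/s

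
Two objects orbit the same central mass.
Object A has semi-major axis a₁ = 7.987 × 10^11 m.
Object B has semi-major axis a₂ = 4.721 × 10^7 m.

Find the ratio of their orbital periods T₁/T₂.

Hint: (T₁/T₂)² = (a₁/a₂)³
a₁ = 7.987 × 10^11 m
a₂ = 4.721 × 10^7 m
a₁/a₂ = 16918
T₁/T₂ = (a₁/a₂)^(3/2) = (16918)^1.5 = 2.20052 × 10^6

Final answer: T₁/T₂ = 2.201 × 10^6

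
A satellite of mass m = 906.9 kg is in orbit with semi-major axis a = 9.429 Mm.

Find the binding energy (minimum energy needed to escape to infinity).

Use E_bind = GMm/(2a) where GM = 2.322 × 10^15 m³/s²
a = 9.429 Mm = 9.429 × 10^6 m
GM = 2.322 × 10^15 m³/s²
m = 906.9 kg
GMm = 2.322 × 10^15 × 906.9 = 2.10582 × 10^18 m³·kg/s²
2a = 1.8858 × 10^7 m
E_bind = GMm/(2a) = 1.11667 × 10^11 J ≈ 111.7 GJ

Final answer: 111.7 GJ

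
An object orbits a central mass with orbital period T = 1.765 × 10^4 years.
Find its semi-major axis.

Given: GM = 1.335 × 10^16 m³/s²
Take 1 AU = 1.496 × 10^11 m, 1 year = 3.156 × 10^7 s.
T = 1.765 × 10^4 years = 5.57034 × 10^11 s
GM = 1.335 × 10^16 m³/s²
Kepler's third law: a³ = GM T² / (4π²)
T² = 3.10287 × 10^23 s²
a³ = (1.335 × 10^16) × (3.10287 × 10^23) / (4π²) = 1.04926 × 10^38 m³
a = (a³)^(1/3) = 4.71659 × 10^12 m ≈ 31.53 AU

Final answer: 31.53 AU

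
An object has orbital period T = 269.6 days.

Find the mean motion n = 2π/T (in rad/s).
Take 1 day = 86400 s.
T = 269.6 days = 2.32934 × 10^7 s
n = 2π / (2.32934 × 10^7 s) = 2.69741 × 10^-7 rad/s ≈ 2.697 × 10^-7 rad/s

Final answer: n = 2.697 × 10^-7 rad/s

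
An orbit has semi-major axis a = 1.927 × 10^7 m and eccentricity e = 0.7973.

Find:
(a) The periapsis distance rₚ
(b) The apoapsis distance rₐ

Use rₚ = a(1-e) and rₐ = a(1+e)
a = 1.927 × 10^7 m
e = 0.7973:  1 − e = 0.2027,  1 + e = 1.7973
(a) rₚ = a(1 − e) = 1.927 × 10^7 m × 0.2027 = 3.90603 × 10^6 m ≈ 3.906 × 10^6 m
(b) rₐ = a(1 + e) = 1.927 × 10^7 m × 1.7973 = 3.4634 × 10^7 m ≈ 3.463 × 10^7 m

Final answer:
(a) rₚ = 3.906 × 10^6 m
(b) rₐ = 3.463 × 10^7 m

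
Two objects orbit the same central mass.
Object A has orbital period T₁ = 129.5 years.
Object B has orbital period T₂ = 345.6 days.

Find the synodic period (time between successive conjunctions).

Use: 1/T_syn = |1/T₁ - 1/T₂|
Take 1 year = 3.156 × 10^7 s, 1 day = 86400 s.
T₁ = 129.5 years = 4.08702 × 10^9 s
T₂ = 345.6 days = 2.98598 × 10^7 s
1/T₁ = 2.44677 × 10^-10 s⁻¹
1/T₂ = 3.34898 × 10^-8 s⁻¹
|1/T₁ − 1/T₂| = 3.32451 × 10^-8 s⁻¹
T_syn = 1 / |1/T₁ − 1/T₂| = 3.00796 × 10^7 s ≈ 348.1 days

Final answer: T_syn = 348.1 days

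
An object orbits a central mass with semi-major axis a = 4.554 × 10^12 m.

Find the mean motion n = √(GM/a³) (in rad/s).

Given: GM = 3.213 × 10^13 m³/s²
a = 4.554 × 10^12 m
GM = 3.213 × 10^13 m³/s²
a³ = 9.4445 × 10^37 m³
GM/a³ = (3.213 × 10^13) / (9.4445 × 10^37) = 3.40198 × 10^-25 s⁻²
n = √(GM/a³) = 5.83265 × 10^-13 rad/s ≈ 5.833 × 10^-13 rad/s

Final answer: n = 5.833 × 10^-13 rad/s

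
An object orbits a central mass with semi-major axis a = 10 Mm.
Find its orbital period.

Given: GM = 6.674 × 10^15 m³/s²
a = 10 Mm = 1 × 10^7 m
GM = 6.674 × 10^15 m³/s²
a³ = 1 × 10^21 m³
T = 2π √(a³/GM) = 2π √((1 × 10^21) / (6.674 × 10^15)) = 2π × 387.085 s
T = 2432.13 s ≈ 40.54 minutes

Final answer: 40.54 minutes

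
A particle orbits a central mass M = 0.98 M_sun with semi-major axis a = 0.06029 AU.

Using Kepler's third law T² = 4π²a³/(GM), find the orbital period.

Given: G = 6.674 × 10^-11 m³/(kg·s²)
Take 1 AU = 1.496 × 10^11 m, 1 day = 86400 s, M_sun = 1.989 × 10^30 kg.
M = 0.98 M_sun = 1.94922 × 10^30 kg
GM = G × M = 6.674 × 10^-11 × 1.94922 × 10^30 = 1.30091 × 10^20 m³/s²
a = 0.06029 AU = 9.01938 × 10^9 m
a³ = 7.3372 × 10^29 m³
T = 2π √(a³/GM) = 2π √((7.3372 × 10^29) / (1.30091 × 10^20)) = 2π × 75100.3 s
T = 471869 s ≈ 5.461 days

Final answer: 5.461 days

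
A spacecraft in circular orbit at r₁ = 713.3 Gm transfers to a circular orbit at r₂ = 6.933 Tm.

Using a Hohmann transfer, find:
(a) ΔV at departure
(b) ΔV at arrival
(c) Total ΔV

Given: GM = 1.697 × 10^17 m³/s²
r₁ = 713.3 Gm = 7.133 × 10^11 m
r₂ = 6.933 Tm = 6.933 × 10^12 m
GM = 1.697 × 10^17 m³/s²
Transfer ellipse: a_t = (r₁ + r₂)/2 = 3.82315 × 10^12 m
Circular speed at r₁: v₁ = √(GM/r₁) = 487.758 m/s
Transfer speed at r₁ (periapsis): v₁ₜ = √(GM(2/r₁ − 1/a_t)) = 656.833 m/s
(a) ΔV₁ = v₁ₜ − v₁ = 169.074 m/s ≈ 169.1 m/s
Circular speed at r₂: v₂ = √(GM/r₂) = 156.452 m/s
Transfer speed at r₂ (apoapsis): v₂ₜ = √(GM(2/r₂ − 1/a_t)) = 67.5781 m/s
(b) ΔV₂ = v₂ − v₂ₜ = 88.8736 m/s ≈ 88.87 m/s
(c) ΔV_total = ΔV₁ + ΔV₂ = 257.948 m/s ≈ 257.9 m/s

Final answer:
(a) ΔV₁ = 169.1 m/s
(b) ΔV₂ = 88.87 m/s
(c) ΔV_total = 257.9 m/s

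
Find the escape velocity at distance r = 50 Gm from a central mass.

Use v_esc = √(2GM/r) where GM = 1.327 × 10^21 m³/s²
r = 50 Gm = 5 × 10^10 m
GM = 1.327 × 10^21 m³/s²
2GM/r = 2 × (1.327 × 10^21) / (5 × 10^10) = 5.308 × 10^10 m²/s²
v_esc = √(2GM/r) = 230391 m/s ≈ 230.4 km/s

Final answer: 230.4 km/s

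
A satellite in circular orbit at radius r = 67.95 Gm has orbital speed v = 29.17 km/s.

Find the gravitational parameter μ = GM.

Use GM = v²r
r = 67.95 Gm = 6.795 × 10^10 m
v = 29.17 km/s = 29170 m/s
v² = 8.50889 × 10^8 m²/s²
GM = v²r = 8.50889 × 10^8 × 6.795 × 10^10 = 5.78179 × 10^19 m³/s²
GM ≈ 5.782 × 10^19 m³/s²

Final answer: GM = 5.782 × 10^19 m³/s²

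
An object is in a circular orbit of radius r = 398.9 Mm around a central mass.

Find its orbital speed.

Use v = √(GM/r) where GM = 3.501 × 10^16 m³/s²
r = 398.9 Mm = 3.989 × 10^8 m
GM = 3.501 × 10^16 m³/s²
GM/r = (3.501 × 10^16) / (3.989 × 10^8) = 8.77664 × 10^7 m²/s²
v = √(GM/r) = 9368.37 m/s ≈ 9.368 km/s

Final answer: 9.368 km/s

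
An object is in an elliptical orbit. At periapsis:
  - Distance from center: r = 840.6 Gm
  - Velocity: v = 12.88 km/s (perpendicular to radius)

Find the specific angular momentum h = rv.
r = 840.6 Gm = 8.406 × 10^11 m
v = 12.88 km/s = 12880 m/s
h = rv = 8.406 × 10^11 × 12880 = 1.08269 × 10^16 m²/s ≈ 1.083 × 10^16 m²/s

Final answer: h = 1.083 × 10^16 m²/s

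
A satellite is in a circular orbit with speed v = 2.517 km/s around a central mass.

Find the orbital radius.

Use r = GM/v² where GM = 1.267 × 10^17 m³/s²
v = 2.517 km/s = 2517 m/s
GM = 1.267 × 10^17 m³/s²
v² = 6.33529 × 10^6 m²/s²
r = GM/v² = (1.267 × 10^17) / (6.33529 × 10^6) = 1.99991 × 10^10 m ≈ 20 Gm

Final answer: 20 Gm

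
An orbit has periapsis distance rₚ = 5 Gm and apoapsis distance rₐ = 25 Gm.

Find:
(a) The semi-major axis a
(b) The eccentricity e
rₚ = 5 Gm = 5 × 10^9 m
rₐ = 25 Gm = 2.5 × 10^10 m
(a) a = (rₚ + rₐ)/2 = 1.5 × 10^10 m ≈ 15 Gm
(b) e = (rₐ − rₚ)/(rₐ + rₚ) = (2 × 10^10) / (3 × 10^10) = 0.666667

Final answer:
(a) a = 15 Gm
(b) e = 0.6667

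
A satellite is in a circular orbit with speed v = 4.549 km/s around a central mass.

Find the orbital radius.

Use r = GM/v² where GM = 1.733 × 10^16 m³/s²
v = 4.549 km/s = 4549 m/s
GM = 1.733 × 10^16 m³/s²
v² = 2.06934 × 10^7 m²/s²
r = GM/v² = (1.733 × 10^16) / (2.06934 × 10^7) = 8.37465 × 10^8 m ≈ 8.375 × 10^8 m

Final answer: 8.375 × 10^8 m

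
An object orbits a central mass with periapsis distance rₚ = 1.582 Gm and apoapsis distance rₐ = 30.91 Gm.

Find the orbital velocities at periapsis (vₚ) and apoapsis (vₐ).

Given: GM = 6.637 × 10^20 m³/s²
rₚ = 1.582 Gm = 1.582 × 10^9 m
rₐ = 30.91 Gm = 3.091 × 10^10 m
GM = 6.637 × 10^20 m³/s²
a = (rₚ + rₐ)/2 = 1.6246 × 10^10 m
Vis-viva: v² = GM (2/r − 1/a)
vₚ² = 6.637 × 10^20 × (1.26422 × 10^-9 − 6.15536 × 10^-11) = 7.98211 × 10^11 m²/s²
vₚ = 893427 m/s ≈ 893.4 km/s
vₐ² = 6.637 × 10^20 × (6.4704 × 10^-11 − 6.15536 × 10^-11) = 2.0909 × 10^9 m²/s²
vₐ = 45726.3 m/s ≈ 45.73 km/s

Final answer: vₚ = 893.4 km/s, vₐ = 45.73 km/s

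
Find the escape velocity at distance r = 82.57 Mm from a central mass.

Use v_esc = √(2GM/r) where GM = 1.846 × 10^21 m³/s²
r = 82.57 Mm = 8.257 × 10^7 m
GM = 1.846 × 10^21 m³/s²
2GM/r = 2 × (1.846 × 10^21) / (8.257 × 10^7) = 4.47136 × 10^13 m²/s²
v_esc = √(2GM/r) = 6.68682 × 10^6 m/s ≈ 6687 km/s

Final answer: 6687 km/s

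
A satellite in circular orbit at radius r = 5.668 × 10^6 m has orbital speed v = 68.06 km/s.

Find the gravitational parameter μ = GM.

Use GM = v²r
r = 5.668 × 10^6 m
v = 68.06 km/s = 68060 m/s
v² = 4.63216 × 10^9 m²/s²
GM = v²r = 4.63216 × 10^9 × 5.668 × 10^6 = 2.62551 × 10^16 m³/s²
GM ≈ 2.626 × 10^16 m³/s²

Final answer: GM = 2.626 × 10^16 m³/s²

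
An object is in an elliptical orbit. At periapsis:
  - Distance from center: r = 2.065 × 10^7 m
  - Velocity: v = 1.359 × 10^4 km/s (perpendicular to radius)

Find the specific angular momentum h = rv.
r = 2.065 × 10^7 m
v = 1.359 × 10^4 km/s = 1.359 × 10^7 m/s
h = rv = 2.065 × 10^7 × 1.359 × 10^7 = 2.80634 × 10^14 m²/s ≈ 2.806 × 10^14 m²/s

Final answer: h = 2.806 × 10^14 m²/s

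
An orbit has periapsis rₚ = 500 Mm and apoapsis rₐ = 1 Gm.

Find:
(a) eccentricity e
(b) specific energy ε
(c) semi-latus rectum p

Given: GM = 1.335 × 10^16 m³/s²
rₚ = 500 Mm = 5 × 10^8 m
rₐ = 1 Gm = 1 × 10^9 m
GM = 1.335 × 10^16 m³/s²
a = (rₚ + rₐ)/2 = 7.5 × 10^8 m
e = (rₐ − rₚ)/(rₐ + rₚ) = (5 × 10^8) / (1.5 × 10^9) = 0.333333
(a) e = 0.333333 ≈ 0.3333
(b) 2a = 1.5 × 10^9 m;  ε = −GM/(2a) = -8.9 × 10^6 J/kg ≈ -8.9 MJ/kg
(c) 1 − e² = 0.888889;  p = a(1 − e²) = 7.5 × 10^8 × 0.888889 = 6.66667 × 10^8 m ≈ 666.7 Mm

Final answer:
(a) eccentricity e = 0.3333
(b) specific energy ε = -8.9 MJ/kg
(c) semi-latus rectum p = 666.7 Mm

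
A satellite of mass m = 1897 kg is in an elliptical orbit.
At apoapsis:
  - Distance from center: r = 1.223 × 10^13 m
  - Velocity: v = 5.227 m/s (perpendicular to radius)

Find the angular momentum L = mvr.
r = 1.223 × 10^13 m
v = 5.227 m/s
vr = 5.227 × 1.223 × 10^13 = 6.39262 × 10^13 m²/s
L = m × vr = 1897 × 6.39262 × 10^13 = 1.21268 × 10^17 kg·m²/s ≈ 1.213 × 10^17 kg·m²/s

Final answer: L = 1.213 × 10^17 kg·m²/s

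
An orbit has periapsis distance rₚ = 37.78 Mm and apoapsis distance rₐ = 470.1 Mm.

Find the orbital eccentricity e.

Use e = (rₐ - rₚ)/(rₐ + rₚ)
rₚ = 37.78 Mm = 3.778 × 10^7 m
rₐ = 470.1 Mm = 4.701 × 10^8 m
rₐ − rₚ = 4.3232 × 10^8 m
rₐ + rₚ = 5.0788 × 10^8 m
e = (rₐ − rₚ)/(rₐ + rₚ) = 0.851225

Final answer: e = 0.8512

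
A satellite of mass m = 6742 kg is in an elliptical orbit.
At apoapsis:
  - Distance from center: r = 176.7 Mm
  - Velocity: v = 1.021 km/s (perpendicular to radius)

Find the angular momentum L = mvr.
r = 176.7 Mm = 1.767 × 10^8 m
v = 1.021 km/s = 1021 m/s
vr = 1021 × 1.767 × 10^8 = 1.80411 × 10^11 m²/s
L = m × vr = 6742 × 1.80411 × 10^11 = 1.21633 × 10^15 kg·m²/s ≈ 1.216 × 10^15 kg·m²/s

Final answer: L = 1.216 × 10^15 kg·m²/s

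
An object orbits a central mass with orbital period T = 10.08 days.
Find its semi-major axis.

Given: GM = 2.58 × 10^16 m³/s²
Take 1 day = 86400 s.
T = 10.08 days = 870912 s
GM = 2.58 × 10^16 m³/s²
Kepler's third law: a³ = GM T² / (4π²)
T² = 7.58488 × 10^11 s²
a³ = (2.58 × 10^16) × (7.58488 × 10^11) / (4π²) = 4.95688 × 10^26 m³
a = (a³)^(1/3) = 7.91412 × 10^8 m ≈ 7.914 × 10^8 m

Final answer: 7.914 × 10^8 m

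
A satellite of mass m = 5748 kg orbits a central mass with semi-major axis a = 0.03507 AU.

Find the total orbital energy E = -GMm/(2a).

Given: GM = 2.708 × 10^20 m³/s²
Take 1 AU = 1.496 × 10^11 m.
a = 0.03507 AU = 5.24647 × 10^9 m
GM = 2.708 × 10^20 m³/s²
2a = 1.04929 × 10^10 m
GMm = 2.708 × 10^20 × 5748 = 1.55656 × 10^24 m³·kg/s²
E = −GMm/(2a) = -1.48343 × 10^14 J ≈ -148.3 TJ

Final answer: -148.3 TJ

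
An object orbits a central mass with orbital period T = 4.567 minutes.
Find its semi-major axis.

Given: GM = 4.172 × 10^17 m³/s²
T = 4.567 minutes = 274.02 s
GM = 4.172 × 10^17 m³/s²
Kepler's third law: a³ = GM T² / (4π²)
T² = 75087 s²
a³ = (4.172 × 10^17) × 75087 / (4π²) = 7.93504 × 10^20 m³
a = (a³)^(1/3) = 9.25798 × 10^6 m ≈ 9.258 Mm

Final answer: 9.258 Mm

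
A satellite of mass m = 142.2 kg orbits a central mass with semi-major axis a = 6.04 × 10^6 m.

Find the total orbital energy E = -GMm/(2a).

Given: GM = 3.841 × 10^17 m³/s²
a = 6.04 × 10^6 m
GM = 3.841 × 10^17 m³/s²
2a = 1.208 × 10^7 m
GMm = 3.841 × 10^17 × 142.2 = 5.4619 × 10^19 m³·kg/s²
E = −GMm/(2a) = -4.52144 × 10^12 J ≈ -4.521 TJ

Final answer: -4.521 TJ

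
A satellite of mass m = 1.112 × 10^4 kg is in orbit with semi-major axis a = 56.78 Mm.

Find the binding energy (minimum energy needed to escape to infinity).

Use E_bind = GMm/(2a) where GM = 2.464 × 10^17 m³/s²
a = 56.78 Mm = 5.678 × 10^7 m
GM = 2.464 × 10^17 m³/s²
m = 1.112 × 10^4 kg
GMm = 2.464 × 10^17 × 11120 = 2.73997 × 10^21 m³·kg/s²
2a = 1.1356 × 10^8 m
E_bind = GMm/(2a) = 2.41279 × 10^13 J ≈ 24.13 TJ

Final answer: 24.13 TJ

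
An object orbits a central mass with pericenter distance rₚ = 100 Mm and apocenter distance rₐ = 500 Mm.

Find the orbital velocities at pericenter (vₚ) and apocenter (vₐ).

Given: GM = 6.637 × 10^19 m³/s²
rₚ = 100 Mm = 1 × 10^8 m
rₐ = 500 Mm = 5 × 10^8 m
GM = 6.637 × 10^19 m³/s²
a = (rₚ + rₐ)/2 = 3 × 10^8 m
Vis-viva: v² = GM (2/r − 1/a)
vₚ² = 6.637 × 10^19 × (2 × 10^-8 − 3.33333 × 10^-9) = 1.10617 × 10^12 m²/s²
vₚ = 1.05174 × 10^6 m/s ≈ 1052 km/s
vₐ² = 6.637 × 10^19 × (4 × 10^-9 − 3.33333 × 10^-9) = 4.42467 × 10^10 m²/s²
vₐ = 210349 m/s ≈ 210.3 km/s

Final answer: vₚ = 1052 km/s, vₐ = 210.3 km/s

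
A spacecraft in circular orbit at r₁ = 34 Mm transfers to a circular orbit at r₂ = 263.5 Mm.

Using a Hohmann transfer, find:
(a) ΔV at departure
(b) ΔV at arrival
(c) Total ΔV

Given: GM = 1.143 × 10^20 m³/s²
r₁ = 34 Mm = 3.4 × 10^7 m
r₂ = 263.5 Mm = 2.635 × 10^8 m
GM = 1.143 × 10^20 m³/s²
Transfer ellipse: a_t = (r₁ + r₂)/2 = 1.4875 × 10^8 m
Circular speed at r₁: v₁ = √(GM/r₁) = 1.83351 × 10^6 m/s
Transfer speed at r₁ (periapsis): v₁ₜ = √(GM(2/r₁ − 1/a_t)) = 2.44031 × 10^6 m/s
(a) ΔV₁ = v₁ₜ − v₁ = 606801 m/s ≈ 606.8 km/s
Circular speed at r₂: v₂ = √(GM/r₂) = 658617 m/s
Transfer speed at r₂ (apoapsis): v₂ₜ = √(GM(2/r₂ − 1/a_t)) = 314879 m/s
(b) ΔV₂ = v₂ − v₂ₜ = 343738 m/s ≈ 343.7 km/s
(c) ΔV_total = ΔV₁ + ΔV₂ = 950539 m/s ≈ 950.5 km/s

Final answer:
(a) ΔV₁ = 606.8 km/s
(b) ΔV₂ = 343.7 km/s
(c) ΔV_total = 950.5 km/s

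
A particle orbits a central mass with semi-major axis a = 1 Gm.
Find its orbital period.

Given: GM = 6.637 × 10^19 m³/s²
a = 1 Gm = 1 × 10^9 m
GM = 6.637 × 10^19 m³/s²
a³ = 1 × 10^27 m³
T = 2π √(a³/GM) = 2π √((1 × 10^27) / (6.637 × 10^19)) = 2π × 3881.63 s
T = 24389 s ≈ 6.775 hours

Final answer: 6.775 hours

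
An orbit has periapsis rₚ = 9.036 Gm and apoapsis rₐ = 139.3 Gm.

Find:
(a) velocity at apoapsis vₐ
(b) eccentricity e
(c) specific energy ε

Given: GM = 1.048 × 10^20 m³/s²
rₚ = 9.036 Gm = 9.036 × 10^9 m
rₐ = 139.3 Gm = 1.393 × 10^11 m
GM = 1.048 × 10^20 m³/s²
a = (rₚ + rₐ)/2 = 7.4168 × 10^10 m
e = (rₐ − rₚ)/(rₐ + rₚ) = (1.30264 × 10^11) / (1.48336 × 10^11) = 0.878168
(a) vₐ² = GM (2/rₐ − 1/a) = 1.048 × 10^20 × (1.43575 × 10^-11 − 1.34829 × 10^-11) = 9.16579 × 10^7 m²/s²;  vₐ = 9573.81 m/s ≈ 9.574 km/s
(b) e = 0.878168 ≈ 0.8782
(c) 2a = 1.48336 × 10^11 m;  ε = −GM/(2a) = -7.06504 × 10^8 J/kg ≈ -706.5 MJ/kg

Final answer:
(a) velocity at apoapsis vₐ = 9.574 km/s
(b) eccentricity e = 0.8782
(c) specific energy ε = -706.5 MJ/kg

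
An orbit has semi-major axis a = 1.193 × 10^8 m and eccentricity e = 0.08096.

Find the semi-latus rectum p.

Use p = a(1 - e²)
a = 1.193 × 10^8 m
e = 0.08096,  e² = 0.00655452,  1 − e² = 0.993445
p = a(1 − e²) = 1.193 × 10^8 m × 0.993445 = 1.18518 × 10^8 m ≈ 1.185 × 10^8 m

Final answer: p = 1.185 × 10^8 m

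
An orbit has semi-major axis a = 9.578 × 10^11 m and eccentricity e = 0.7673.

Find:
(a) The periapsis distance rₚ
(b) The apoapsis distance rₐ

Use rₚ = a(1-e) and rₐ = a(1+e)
a = 9.578 × 10^11 m
e = 0.7673:  1 − e = 0.2327,  1 + e = 1.7673
(a) rₚ = a(1 − e) = 9.578 × 10^11 m × 0.2327 = 2.2288 × 10^11 m ≈ 2.229 × 10^11 m
(b) rₐ = a(1 + e) = 9.578 × 10^11 m × 1.7673 = 1.69272 × 10^12 m ≈ 1.693 × 10^12 m

Final answer:
(a) rₚ = 2.229 × 10^11 m
(b) rₐ = 1.693 × 10^12 m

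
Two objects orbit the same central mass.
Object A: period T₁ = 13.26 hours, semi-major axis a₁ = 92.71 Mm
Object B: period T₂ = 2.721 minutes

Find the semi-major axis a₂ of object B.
T₁ = 13.26 hours = 47736 s
T₂ = 2.721 minutes = 163.26 s
a₁ = 92.71 Mm = 9.271 × 10^7 m
Kepler's third law: (T₂/T₁)² = (a₂/a₁)³  ⇒  a₂ = a₁ (T₂/T₁)^(2/3)
T₂/T₁ = 0.00342006
(T₂/T₁)^(2/3) = 0.0226998
a₂ = 9.271 × 10^7 m × 0.0226998 = 2.1045 × 10^6 m ≈ 2.105 Mm

Final answer: a₂ = 2.105 Mm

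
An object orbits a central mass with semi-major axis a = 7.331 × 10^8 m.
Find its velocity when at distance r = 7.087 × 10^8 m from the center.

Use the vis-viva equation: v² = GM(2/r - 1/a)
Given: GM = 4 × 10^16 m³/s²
a = 7.331 × 10^8 m
r = 7.087 × 10^8 m
GM = 4 × 10^16 m³/s²
2/r − 1/a = 2.82207 × 10^-9 − 1.36407 × 10^-9 = 1.458 × 10^-9 m⁻¹
v² = GM (2/r − 1/a) = 5.83199 × 10^7 m²/s²
v = 7636.75 m/s ≈ 7.637 km/s

Final answer: 7.637 km/s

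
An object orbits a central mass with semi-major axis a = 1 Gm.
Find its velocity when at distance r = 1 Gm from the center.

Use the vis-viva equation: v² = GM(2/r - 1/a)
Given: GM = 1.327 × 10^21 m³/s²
a = 1 Gm = 1 × 10^9 m
r = 1 Gm = 1 × 10^9 m
GM = 1.327 × 10^21 m³/s²
2/r − 1/a = 2 × 10^-9 − 1 × 10^-9 = 1 × 10^-9 m⁻¹
v² = GM (2/r − 1/a) = 1.327 × 10^12 m²/s²
v = 1.15195 × 10^6 m/s ≈ 1152 km/s

Final answer: 1152 km/s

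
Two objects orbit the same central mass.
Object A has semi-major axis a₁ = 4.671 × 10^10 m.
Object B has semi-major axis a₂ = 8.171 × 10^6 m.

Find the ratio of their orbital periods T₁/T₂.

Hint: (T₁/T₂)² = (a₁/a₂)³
a₁ = 4.671 × 10^10 m
a₂ = 8.171 × 10^6 m
a₁/a₂ = 5716.56
T₁/T₂ = (a₁/a₂)^(3/2) = (5716.56)^1.5 = 432217

Final answer: T₁/T₂ = 4.322 × 10^5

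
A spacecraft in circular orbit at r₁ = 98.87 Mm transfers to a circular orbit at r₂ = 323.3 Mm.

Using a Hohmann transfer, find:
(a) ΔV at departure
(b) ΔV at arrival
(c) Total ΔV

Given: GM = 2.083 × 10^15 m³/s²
r₁ = 98.87 Mm = 9.887 × 10^7 m
r₂ = 323.3 Mm = 3.233 × 10^8 m
GM = 2.083 × 10^15 m³/s²
Transfer ellipse: a_t = (r₁ + r₂)/2 = 2.11085 × 10^8 m
Circular speed at r₁: v₁ = √(GM/r₁) = 4590 m/s
Transfer speed at r₁ (periapsis): v₁ₜ = √(GM(2/r₁ − 1/a_t)) = 5680.5 m/s
(a) ΔV₁ = v₁ₜ − v₁ = 1090.5 m/s ≈ 1.091 km/s
Circular speed at r₂: v₂ = √(GM/r₂) = 2538.29 m/s
Transfer speed at r₂ (apoapsis): v₂ₜ = √(GM(2/r₂ − 1/a_t)) = 1737.18 m/s
(b) ΔV₂ = v₂ − v₂ₜ = 801.111 m/s ≈ 801.1 m/s
(c) ΔV_total = ΔV₁ + ΔV₂ = 1891.61 m/s ≈ 1.892 km/s

Final answer:
(a) ΔV₁ = 1.091 km/s
(b) ΔV₂ = 801.1 m/s
(c) ΔV_total = 1.892 km/s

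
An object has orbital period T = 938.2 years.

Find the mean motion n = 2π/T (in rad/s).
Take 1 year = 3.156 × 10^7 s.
T = 938.2 years = 2.96096 × 10^10 s
n = 2π / (2.96096 × 10^10 s) = 2.12201 × 10^-10 rad/s ≈ 2.122 × 10^-10 rad/s

Final answer: n = 2.122 × 10^-10 rad/s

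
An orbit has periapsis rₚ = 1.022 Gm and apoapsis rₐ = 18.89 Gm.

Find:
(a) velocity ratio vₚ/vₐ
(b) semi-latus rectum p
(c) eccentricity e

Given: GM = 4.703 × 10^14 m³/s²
rₚ = 1.022 Gm = 1.022 × 10^9 m
rₐ = 18.89 Gm = 1.889 × 10^10 m
GM = 4.703 × 10^14 m³/s²
a = (rₚ + rₐ)/2 = 9.956 × 10^9 m
e = (rₐ − rₚ)/(rₐ + rₚ) = (1.7868 × 10^10) / (1.9912 × 10^10) = 0.897348
(a) vₚ/vₐ = rₐ/rₚ (angular momentum) = (1.889 × 10^10) / (1.022 × 10^9) = 18.4834 ≈ 18.48
(b) 1 − e² = 0.194766;  p = a(1 − e²) = 9.956 × 10^9 × 0.194766 = 1.93909 × 10^9 m ≈ 1.939 Gm
(c) e = 0.897348 ≈ 0.8973

Final answer:
(a) velocity ratio vₚ/vₐ = 18.48
(b) semi-latus rectum p = 1.939 Gm
(c) eccentricity e = 0.8973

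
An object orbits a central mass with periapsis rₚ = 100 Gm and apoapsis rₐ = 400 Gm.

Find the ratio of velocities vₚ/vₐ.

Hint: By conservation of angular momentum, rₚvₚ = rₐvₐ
rₚ = 100 Gm = 1 × 10^11 m
rₐ = 400 Gm = 4 × 10^11 m
rₚvₚ = rₐvₐ  ⇒  vₚ/vₐ = rₐ/rₚ
vₚ/vₐ = (4 × 10^11) / (1 × 10^11) = 4

Final answer: vₚ/vₐ = 4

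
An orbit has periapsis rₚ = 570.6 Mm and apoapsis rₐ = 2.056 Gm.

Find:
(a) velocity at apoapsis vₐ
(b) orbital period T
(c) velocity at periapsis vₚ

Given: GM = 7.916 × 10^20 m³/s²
rₚ = 570.6 Mm = 5.706 × 10^8 m
rₐ = 2.056 Gm = 2.056 × 10^9 m
GM = 7.916 × 10^20 m³/s²
a = (rₚ + rₐ)/2 = 1.3133 × 10^9 m
e = (rₐ − rₚ)/(rₐ + rₚ) = (1.4854 × 10^9) / (2.6266 × 10^9) = 0.565522
(a) vₐ² = GM (2/rₐ − 1/a) = 7.916 × 10^20 × (9.72763 × 10^-10 − 7.61441 × 10^-10) = 1.67282 × 10^11 m²/s²;  vₐ = 409002 m/s ≈ 409 km/s
(b) a³ = 2.26512 × 10^27 m³;  T = 2π √(a³/GM) = 2π × 1691.58 s = 10628.5 s ≈ 2.952 hours
(c) vₚ² = GM (2/rₚ − 1/a) = 7.916 × 10^20 × (3.50508 × 10^-9 − 7.61441 × 10^-10) = 2.17187 × 10^12 m²/s²;  vₚ = 1.47373 × 10^6 m/s ≈ 1474 km/s

Final answer:
(a) velocity at apoapsis vₐ = 409 km/s
(b) orbital period T = 2.952 hours
(c) velocity at periapsis vₚ = 1474 km/s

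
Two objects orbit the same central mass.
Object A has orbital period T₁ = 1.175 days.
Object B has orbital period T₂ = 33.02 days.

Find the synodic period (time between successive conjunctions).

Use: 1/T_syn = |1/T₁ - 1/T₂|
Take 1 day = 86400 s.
T₁ = 1.175 days = 101520 s
T₂ = 33.02 days = 2.85293 × 10^6 s
1/T₁ = 9.85028 × 10^-6 s⁻¹
1/T₂ = 3.50517 × 10^-7 s⁻¹
|1/T₁ − 1/T₂| = 9.49976 × 10^-6 s⁻¹
T_syn = 1 / |1/T₁ − 1/T₂| = 105266 s ≈ 1.218 days

Final answer: T_syn = 1.218 days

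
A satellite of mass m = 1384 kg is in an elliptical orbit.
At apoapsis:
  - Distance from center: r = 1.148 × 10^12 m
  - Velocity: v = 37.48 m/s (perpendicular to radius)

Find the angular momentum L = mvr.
r = 1.148 × 10^12 m
v = 37.48 m/s
vr = 37.48 × 1.148 × 10^12 = 4.3027 × 10^13 m²/s
L = m × vr = 1384 × 4.3027 × 10^13 = 5.95494 × 10^16 kg·m²/s ≈ 5.955 × 10^16 kg·m²/s

Final answer: L = 5.955 × 10^16 kg·m²/s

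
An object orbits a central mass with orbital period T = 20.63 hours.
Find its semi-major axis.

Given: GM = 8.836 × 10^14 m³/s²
T = 20.63 hours = 74268 s
GM = 8.836 × 10^14 m³/s²
Kepler's third law: a³ = GM T² / (4π²)
T² = 5.51574 × 10^9 s²
a³ = (8.836 × 10^14) × (5.51574 × 10^9) / (4π²) = 1.23452 × 10^23 m³
a = (a³)^(1/3) = 4.97928 × 10^7 m ≈ 49.79 Mm

Final answer: 49.79 Mm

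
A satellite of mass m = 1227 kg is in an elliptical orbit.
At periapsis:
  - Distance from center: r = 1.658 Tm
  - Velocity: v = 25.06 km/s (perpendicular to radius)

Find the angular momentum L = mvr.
r = 1.658 Tm = 1.658 × 10^12 m
v = 25.06 km/s = 25060 m/s
vr = 25060 × 1.658 × 10^12 = 4.15495 × 10^16 m²/s
L = m × vr = 1227 × 4.15495 × 10^16 = 5.09812 × 10^19 kg·m²/s ≈ 5.098 × 10^19 kg·m²/s

Final answer: L = 5.098 × 10^19 kg·m²/s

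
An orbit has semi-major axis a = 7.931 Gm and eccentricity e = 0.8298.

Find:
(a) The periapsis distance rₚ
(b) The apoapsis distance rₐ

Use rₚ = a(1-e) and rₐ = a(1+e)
a = 7.931 Gm = 7.931 × 10^9 m
e = 0.8298:  1 − e = 0.1702,  1 + e = 1.8298
(a) rₚ = a(1 − e) = 7.931 × 10^9 m × 0.1702 = 1.34986 × 10^9 m ≈ 1.35 Gm
(b) rₐ = a(1 + e) = 7.931 × 10^9 m × 1.8298 = 1.45121 × 10^10 m ≈ 14.51 Gm

Final answer:
(a) rₚ = 1.35 Gm
(b) rₐ = 14.51 Gm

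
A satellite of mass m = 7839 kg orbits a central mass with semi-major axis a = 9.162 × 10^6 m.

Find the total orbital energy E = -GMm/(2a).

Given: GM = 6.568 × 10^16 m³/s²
a = 9.162 × 10^6 m
GM = 6.568 × 10^16 m³/s²
2a = 1.8324 × 10^7 m
GMm = 6.568 × 10^16 × 7839 = 5.14866 × 10^20 m³·kg/s²
E = −GMm/(2a) = -2.80979 × 10^13 J ≈ -28.1 TJ

Final answer: -28.1 TJ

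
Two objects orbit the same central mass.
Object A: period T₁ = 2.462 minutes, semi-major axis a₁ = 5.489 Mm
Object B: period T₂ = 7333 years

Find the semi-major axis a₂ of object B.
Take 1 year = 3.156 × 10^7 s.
T₁ = 2.462 minutes = 147.72 s
T₂ = 7333 years = 2.31429 × 10^11 s
a₁ = 5.489 Mm = 5.489 × 10^6 m
Kepler's third law: (T₂/T₁)² = (a₂/a₁)³  ⇒  a₂ = a₁ (T₂/T₁)^(2/3)
T₂/T₁ = 1.56668 × 10^9
(T₂/T₁)^(2/3) = 1.34892 × 10^6
a₂ = 5.489 × 10^6 m × 1.34892 × 10^6 = 7.40422 × 10^12 m ≈ 7.404 Tm

Final answer: a₂ = 7.404 Tm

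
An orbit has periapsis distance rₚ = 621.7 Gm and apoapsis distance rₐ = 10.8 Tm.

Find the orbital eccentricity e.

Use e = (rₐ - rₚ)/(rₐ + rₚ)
rₚ = 621.7 Gm = 6.217 × 10^11 m
rₐ = 10.8 Tm = 1.08 × 10^13 m
rₐ − rₚ = 1.01783 × 10^13 m
rₐ + rₚ = 1.14217 × 10^13 m
e = (rₐ − rₚ)/(rₐ + rₚ) = 0.891137

Final answer: e = 0.8911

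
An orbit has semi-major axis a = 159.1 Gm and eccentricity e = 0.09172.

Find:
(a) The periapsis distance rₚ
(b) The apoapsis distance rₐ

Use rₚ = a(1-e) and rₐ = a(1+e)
a = 159.1 Gm = 1.591 × 10^11 m
e = 0.09172:  1 − e = 0.90828,  1 + e = 1.09172
(a) rₚ = a(1 − e) = 1.591 × 10^11 m × 0.90828 = 1.44507 × 10^11 m ≈ 144.5 Gm
(b) rₐ = a(1 + e) = 1.591 × 10^11 m × 1.09172 = 1.73693 × 10^11 m ≈ 173.7 Gm

Final answer:
(a) rₚ = 144.5 Gm
(b) rₐ = 173.7 Gm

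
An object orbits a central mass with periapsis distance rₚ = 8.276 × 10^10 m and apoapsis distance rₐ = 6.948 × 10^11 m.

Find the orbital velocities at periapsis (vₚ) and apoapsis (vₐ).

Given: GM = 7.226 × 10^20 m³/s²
rₚ = 8.276 × 10^10 m
rₐ = 6.948 × 10^11 m
GM = 7.226 × 10^20 m³/s²
a = (rₚ + rₐ)/2 = 3.8878 × 10^11 m
Vis-viva: v² = GM (2/r − 1/a)
vₚ² = 7.226 × 10^20 × (2.41663 × 10^-11 − 2.57215 × 10^-12) = 1.56039 × 10^10 m²/s²
vₚ = 124916 m/s ≈ 124.9 km/s
vₐ² = 7.226 × 10^20 × (2.87853 × 10^-12 − 2.57215 × 10^-12) = 2.21388 × 10^8 m²/s²
vₐ = 14879.1 m/s ≈ 14.88 km/s

Final answer: vₚ = 124.9 km/s, vₐ = 14.88 km/s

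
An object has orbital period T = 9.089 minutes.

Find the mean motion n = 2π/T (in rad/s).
T = 9.089 minutes = 545.34 s
n = 2π / 545.34 s = 0.0115216 rad/s ≈ 0.01152 rad/s

Final answer: n = 0.01152 rad/s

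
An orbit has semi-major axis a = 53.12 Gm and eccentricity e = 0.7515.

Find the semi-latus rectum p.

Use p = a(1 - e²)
a = 53.12 Gm = 5.312 × 10^10 m
e = 0.7515,  e² = 0.564752,  1 − e² = 0.435248
p = a(1 − e²) = 5.312 × 10^10 m × 0.435248 = 2.31204 × 10^10 m ≈ 23.12 Gm

Final answer: p = 23.12 Gm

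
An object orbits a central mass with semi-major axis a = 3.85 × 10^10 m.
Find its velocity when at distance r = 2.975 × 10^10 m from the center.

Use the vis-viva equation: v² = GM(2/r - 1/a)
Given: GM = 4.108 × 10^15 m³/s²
a = 3.85 × 10^10 m
r = 2.975 × 10^10 m
GM = 4.108 × 10^15 m³/s²
2/r − 1/a = 6.72269 × 10^-11 − 2.5974 × 10^-11 = 4.12529 × 10^-11 m⁻¹
v² = GM (2/r − 1/a) = 169467 m²/s²
v = 411.663 m/s ≈ 411.7 m/s

Final answer: 411.7 m/s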